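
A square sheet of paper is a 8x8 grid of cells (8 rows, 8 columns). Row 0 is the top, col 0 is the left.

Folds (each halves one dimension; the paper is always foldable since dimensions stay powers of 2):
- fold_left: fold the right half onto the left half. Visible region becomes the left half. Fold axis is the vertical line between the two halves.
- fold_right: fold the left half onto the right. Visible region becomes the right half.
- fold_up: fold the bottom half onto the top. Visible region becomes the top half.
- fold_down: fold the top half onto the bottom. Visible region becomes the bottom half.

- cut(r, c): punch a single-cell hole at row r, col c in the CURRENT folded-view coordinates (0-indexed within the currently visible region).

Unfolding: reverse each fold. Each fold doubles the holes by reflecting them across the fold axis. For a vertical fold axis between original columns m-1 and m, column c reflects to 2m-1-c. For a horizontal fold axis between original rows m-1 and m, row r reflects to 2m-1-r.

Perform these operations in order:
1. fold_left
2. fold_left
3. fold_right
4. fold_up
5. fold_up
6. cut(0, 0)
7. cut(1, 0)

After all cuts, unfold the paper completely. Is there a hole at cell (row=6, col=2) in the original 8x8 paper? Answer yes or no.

Op 1 fold_left: fold axis v@4; visible region now rows[0,8) x cols[0,4) = 8x4
Op 2 fold_left: fold axis v@2; visible region now rows[0,8) x cols[0,2) = 8x2
Op 3 fold_right: fold axis v@1; visible region now rows[0,8) x cols[1,2) = 8x1
Op 4 fold_up: fold axis h@4; visible region now rows[0,4) x cols[1,2) = 4x1
Op 5 fold_up: fold axis h@2; visible region now rows[0,2) x cols[1,2) = 2x1
Op 6 cut(0, 0): punch at orig (0,1); cuts so far [(0, 1)]; region rows[0,2) x cols[1,2) = 2x1
Op 7 cut(1, 0): punch at orig (1,1); cuts so far [(0, 1), (1, 1)]; region rows[0,2) x cols[1,2) = 2x1
Unfold 1 (reflect across h@2): 4 holes -> [(0, 1), (1, 1), (2, 1), (3, 1)]
Unfold 2 (reflect across h@4): 8 holes -> [(0, 1), (1, 1), (2, 1), (3, 1), (4, 1), (5, 1), (6, 1), (7, 1)]
Unfold 3 (reflect across v@1): 16 holes -> [(0, 0), (0, 1), (1, 0), (1, 1), (2, 0), (2, 1), (3, 0), (3, 1), (4, 0), (4, 1), (5, 0), (5, 1), (6, 0), (6, 1), (7, 0), (7, 1)]
Unfold 4 (reflect across v@2): 32 holes -> [(0, 0), (0, 1), (0, 2), (0, 3), (1, 0), (1, 1), (1, 2), (1, 3), (2, 0), (2, 1), (2, 2), (2, 3), (3, 0), (3, 1), (3, 2), (3, 3), (4, 0), (4, 1), (4, 2), (4, 3), (5, 0), (5, 1), (5, 2), (5, 3), (6, 0), (6, 1), (6, 2), (6, 3), (7, 0), (7, 1), (7, 2), (7, 3)]
Unfold 5 (reflect across v@4): 64 holes -> [(0, 0), (0, 1), (0, 2), (0, 3), (0, 4), (0, 5), (0, 6), (0, 7), (1, 0), (1, 1), (1, 2), (1, 3), (1, 4), (1, 5), (1, 6), (1, 7), (2, 0), (2, 1), (2, 2), (2, 3), (2, 4), (2, 5), (2, 6), (2, 7), (3, 0), (3, 1), (3, 2), (3, 3), (3, 4), (3, 5), (3, 6), (3, 7), (4, 0), (4, 1), (4, 2), (4, 3), (4, 4), (4, 5), (4, 6), (4, 7), (5, 0), (5, 1), (5, 2), (5, 3), (5, 4), (5, 5), (5, 6), (5, 7), (6, 0), (6, 1), (6, 2), (6, 3), (6, 4), (6, 5), (6, 6), (6, 7), (7, 0), (7, 1), (7, 2), (7, 3), (7, 4), (7, 5), (7, 6), (7, 7)]
Holes: [(0, 0), (0, 1), (0, 2), (0, 3), (0, 4), (0, 5), (0, 6), (0, 7), (1, 0), (1, 1), (1, 2), (1, 3), (1, 4), (1, 5), (1, 6), (1, 7), (2, 0), (2, 1), (2, 2), (2, 3), (2, 4), (2, 5), (2, 6), (2, 7), (3, 0), (3, 1), (3, 2), (3, 3), (3, 4), (3, 5), (3, 6), (3, 7), (4, 0), (4, 1), (4, 2), (4, 3), (4, 4), (4, 5), (4, 6), (4, 7), (5, 0), (5, 1), (5, 2), (5, 3), (5, 4), (5, 5), (5, 6), (5, 7), (6, 0), (6, 1), (6, 2), (6, 3), (6, 4), (6, 5), (6, 6), (6, 7), (7, 0), (7, 1), (7, 2), (7, 3), (7, 4), (7, 5), (7, 6), (7, 7)]

Answer: yes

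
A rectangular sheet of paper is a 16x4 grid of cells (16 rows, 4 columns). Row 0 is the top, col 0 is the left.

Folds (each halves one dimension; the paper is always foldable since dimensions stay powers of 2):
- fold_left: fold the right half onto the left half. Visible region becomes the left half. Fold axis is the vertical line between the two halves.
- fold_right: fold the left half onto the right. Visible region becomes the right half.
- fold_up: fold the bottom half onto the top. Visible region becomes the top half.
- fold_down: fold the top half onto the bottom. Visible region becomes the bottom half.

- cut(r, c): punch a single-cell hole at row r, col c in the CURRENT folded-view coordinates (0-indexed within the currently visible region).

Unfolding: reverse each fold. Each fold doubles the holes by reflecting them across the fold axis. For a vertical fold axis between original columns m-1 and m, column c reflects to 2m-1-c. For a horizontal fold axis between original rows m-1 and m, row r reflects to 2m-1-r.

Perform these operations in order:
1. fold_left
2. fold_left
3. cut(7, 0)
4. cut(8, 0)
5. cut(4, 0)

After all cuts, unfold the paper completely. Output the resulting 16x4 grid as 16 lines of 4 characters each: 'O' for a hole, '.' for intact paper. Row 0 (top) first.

Answer: ....
....
....
....
OOOO
....
....
OOOO
OOOO
....
....
....
....
....
....
....

Derivation:
Op 1 fold_left: fold axis v@2; visible region now rows[0,16) x cols[0,2) = 16x2
Op 2 fold_left: fold axis v@1; visible region now rows[0,16) x cols[0,1) = 16x1
Op 3 cut(7, 0): punch at orig (7,0); cuts so far [(7, 0)]; region rows[0,16) x cols[0,1) = 16x1
Op 4 cut(8, 0): punch at orig (8,0); cuts so far [(7, 0), (8, 0)]; region rows[0,16) x cols[0,1) = 16x1
Op 5 cut(4, 0): punch at orig (4,0); cuts so far [(4, 0), (7, 0), (8, 0)]; region rows[0,16) x cols[0,1) = 16x1
Unfold 1 (reflect across v@1): 6 holes -> [(4, 0), (4, 1), (7, 0), (7, 1), (8, 0), (8, 1)]
Unfold 2 (reflect across v@2): 12 holes -> [(4, 0), (4, 1), (4, 2), (4, 3), (7, 0), (7, 1), (7, 2), (7, 3), (8, 0), (8, 1), (8, 2), (8, 3)]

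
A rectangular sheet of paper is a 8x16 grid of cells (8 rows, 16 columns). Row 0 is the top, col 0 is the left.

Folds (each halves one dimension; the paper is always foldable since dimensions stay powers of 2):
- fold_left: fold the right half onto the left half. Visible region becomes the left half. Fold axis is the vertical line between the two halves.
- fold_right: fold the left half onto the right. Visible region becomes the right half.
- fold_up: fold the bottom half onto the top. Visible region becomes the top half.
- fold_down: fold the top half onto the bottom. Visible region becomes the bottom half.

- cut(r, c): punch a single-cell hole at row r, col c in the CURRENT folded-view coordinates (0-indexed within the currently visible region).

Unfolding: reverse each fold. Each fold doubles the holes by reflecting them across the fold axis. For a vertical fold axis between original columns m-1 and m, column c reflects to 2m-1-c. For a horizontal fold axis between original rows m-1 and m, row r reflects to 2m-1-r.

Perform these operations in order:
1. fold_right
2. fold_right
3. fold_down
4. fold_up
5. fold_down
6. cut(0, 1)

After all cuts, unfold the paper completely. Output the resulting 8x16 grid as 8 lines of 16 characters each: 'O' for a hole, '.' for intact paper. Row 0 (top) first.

Op 1 fold_right: fold axis v@8; visible region now rows[0,8) x cols[8,16) = 8x8
Op 2 fold_right: fold axis v@12; visible region now rows[0,8) x cols[12,16) = 8x4
Op 3 fold_down: fold axis h@4; visible region now rows[4,8) x cols[12,16) = 4x4
Op 4 fold_up: fold axis h@6; visible region now rows[4,6) x cols[12,16) = 2x4
Op 5 fold_down: fold axis h@5; visible region now rows[5,6) x cols[12,16) = 1x4
Op 6 cut(0, 1): punch at orig (5,13); cuts so far [(5, 13)]; region rows[5,6) x cols[12,16) = 1x4
Unfold 1 (reflect across h@5): 2 holes -> [(4, 13), (5, 13)]
Unfold 2 (reflect across h@6): 4 holes -> [(4, 13), (5, 13), (6, 13), (7, 13)]
Unfold 3 (reflect across h@4): 8 holes -> [(0, 13), (1, 13), (2, 13), (3, 13), (4, 13), (5, 13), (6, 13), (7, 13)]
Unfold 4 (reflect across v@12): 16 holes -> [(0, 10), (0, 13), (1, 10), (1, 13), (2, 10), (2, 13), (3, 10), (3, 13), (4, 10), (4, 13), (5, 10), (5, 13), (6, 10), (6, 13), (7, 10), (7, 13)]
Unfold 5 (reflect across v@8): 32 holes -> [(0, 2), (0, 5), (0, 10), (0, 13), (1, 2), (1, 5), (1, 10), (1, 13), (2, 2), (2, 5), (2, 10), (2, 13), (3, 2), (3, 5), (3, 10), (3, 13), (4, 2), (4, 5), (4, 10), (4, 13), (5, 2), (5, 5), (5, 10), (5, 13), (6, 2), (6, 5), (6, 10), (6, 13), (7, 2), (7, 5), (7, 10), (7, 13)]

Answer: ..O..O....O..O..
..O..O....O..O..
..O..O....O..O..
..O..O....O..O..
..O..O....O..O..
..O..O....O..O..
..O..O....O..O..
..O..O....O..O..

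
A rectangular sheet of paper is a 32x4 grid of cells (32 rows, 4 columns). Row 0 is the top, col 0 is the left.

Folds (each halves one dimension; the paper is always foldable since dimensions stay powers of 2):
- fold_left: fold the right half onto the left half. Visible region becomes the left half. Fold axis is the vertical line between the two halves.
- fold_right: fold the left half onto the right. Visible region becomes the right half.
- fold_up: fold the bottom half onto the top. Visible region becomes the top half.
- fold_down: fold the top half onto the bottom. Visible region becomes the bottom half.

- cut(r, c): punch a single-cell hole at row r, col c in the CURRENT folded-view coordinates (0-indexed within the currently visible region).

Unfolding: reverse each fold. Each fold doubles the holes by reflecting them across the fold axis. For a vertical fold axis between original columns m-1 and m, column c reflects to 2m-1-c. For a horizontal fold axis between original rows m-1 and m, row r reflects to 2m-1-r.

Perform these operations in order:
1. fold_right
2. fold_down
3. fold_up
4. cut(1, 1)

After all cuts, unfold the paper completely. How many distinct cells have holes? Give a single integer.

Op 1 fold_right: fold axis v@2; visible region now rows[0,32) x cols[2,4) = 32x2
Op 2 fold_down: fold axis h@16; visible region now rows[16,32) x cols[2,4) = 16x2
Op 3 fold_up: fold axis h@24; visible region now rows[16,24) x cols[2,4) = 8x2
Op 4 cut(1, 1): punch at orig (17,3); cuts so far [(17, 3)]; region rows[16,24) x cols[2,4) = 8x2
Unfold 1 (reflect across h@24): 2 holes -> [(17, 3), (30, 3)]
Unfold 2 (reflect across h@16): 4 holes -> [(1, 3), (14, 3), (17, 3), (30, 3)]
Unfold 3 (reflect across v@2): 8 holes -> [(1, 0), (1, 3), (14, 0), (14, 3), (17, 0), (17, 3), (30, 0), (30, 3)]

Answer: 8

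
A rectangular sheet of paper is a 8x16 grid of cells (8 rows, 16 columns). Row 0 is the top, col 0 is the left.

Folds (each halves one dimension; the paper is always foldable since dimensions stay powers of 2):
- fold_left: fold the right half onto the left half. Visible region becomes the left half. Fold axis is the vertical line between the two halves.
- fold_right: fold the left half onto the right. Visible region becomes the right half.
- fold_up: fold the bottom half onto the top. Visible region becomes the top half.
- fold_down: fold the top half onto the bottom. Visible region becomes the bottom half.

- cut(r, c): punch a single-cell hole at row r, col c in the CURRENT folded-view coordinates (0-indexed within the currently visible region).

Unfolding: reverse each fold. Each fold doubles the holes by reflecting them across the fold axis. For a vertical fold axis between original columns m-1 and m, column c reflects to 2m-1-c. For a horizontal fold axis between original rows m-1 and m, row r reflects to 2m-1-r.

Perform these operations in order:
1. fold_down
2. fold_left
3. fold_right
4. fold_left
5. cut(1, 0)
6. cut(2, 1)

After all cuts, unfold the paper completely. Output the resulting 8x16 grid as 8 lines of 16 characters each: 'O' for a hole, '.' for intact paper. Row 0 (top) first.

Answer: ................
.OO..OO..OO..OO.
O..OO..OO..OO..O
................
................
O..OO..OO..OO..O
.OO..OO..OO..OO.
................

Derivation:
Op 1 fold_down: fold axis h@4; visible region now rows[4,8) x cols[0,16) = 4x16
Op 2 fold_left: fold axis v@8; visible region now rows[4,8) x cols[0,8) = 4x8
Op 3 fold_right: fold axis v@4; visible region now rows[4,8) x cols[4,8) = 4x4
Op 4 fold_left: fold axis v@6; visible region now rows[4,8) x cols[4,6) = 4x2
Op 5 cut(1, 0): punch at orig (5,4); cuts so far [(5, 4)]; region rows[4,8) x cols[4,6) = 4x2
Op 6 cut(2, 1): punch at orig (6,5); cuts so far [(5, 4), (6, 5)]; region rows[4,8) x cols[4,6) = 4x2
Unfold 1 (reflect across v@6): 4 holes -> [(5, 4), (5, 7), (6, 5), (6, 6)]
Unfold 2 (reflect across v@4): 8 holes -> [(5, 0), (5, 3), (5, 4), (5, 7), (6, 1), (6, 2), (6, 5), (6, 6)]
Unfold 3 (reflect across v@8): 16 holes -> [(5, 0), (5, 3), (5, 4), (5, 7), (5, 8), (5, 11), (5, 12), (5, 15), (6, 1), (6, 2), (6, 5), (6, 6), (6, 9), (6, 10), (6, 13), (6, 14)]
Unfold 4 (reflect across h@4): 32 holes -> [(1, 1), (1, 2), (1, 5), (1, 6), (1, 9), (1, 10), (1, 13), (1, 14), (2, 0), (2, 3), (2, 4), (2, 7), (2, 8), (2, 11), (2, 12), (2, 15), (5, 0), (5, 3), (5, 4), (5, 7), (5, 8), (5, 11), (5, 12), (5, 15), (6, 1), (6, 2), (6, 5), (6, 6), (6, 9), (6, 10), (6, 13), (6, 14)]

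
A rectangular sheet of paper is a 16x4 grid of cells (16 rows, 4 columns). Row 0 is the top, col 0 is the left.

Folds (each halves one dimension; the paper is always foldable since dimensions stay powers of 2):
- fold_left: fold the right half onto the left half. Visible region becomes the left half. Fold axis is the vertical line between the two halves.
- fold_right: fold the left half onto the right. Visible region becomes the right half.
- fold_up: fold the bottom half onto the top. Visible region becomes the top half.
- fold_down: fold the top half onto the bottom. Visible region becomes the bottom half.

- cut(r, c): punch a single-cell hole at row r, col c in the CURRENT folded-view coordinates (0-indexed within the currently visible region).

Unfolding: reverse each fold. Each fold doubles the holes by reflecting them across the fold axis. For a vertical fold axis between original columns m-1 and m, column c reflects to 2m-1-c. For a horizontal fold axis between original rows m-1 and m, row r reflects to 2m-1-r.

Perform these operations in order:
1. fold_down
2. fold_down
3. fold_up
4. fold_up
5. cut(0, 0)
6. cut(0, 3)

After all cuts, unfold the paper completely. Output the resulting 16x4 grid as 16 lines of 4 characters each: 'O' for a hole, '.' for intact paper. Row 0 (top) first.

Op 1 fold_down: fold axis h@8; visible region now rows[8,16) x cols[0,4) = 8x4
Op 2 fold_down: fold axis h@12; visible region now rows[12,16) x cols[0,4) = 4x4
Op 3 fold_up: fold axis h@14; visible region now rows[12,14) x cols[0,4) = 2x4
Op 4 fold_up: fold axis h@13; visible region now rows[12,13) x cols[0,4) = 1x4
Op 5 cut(0, 0): punch at orig (12,0); cuts so far [(12, 0)]; region rows[12,13) x cols[0,4) = 1x4
Op 6 cut(0, 3): punch at orig (12,3); cuts so far [(12, 0), (12, 3)]; region rows[12,13) x cols[0,4) = 1x4
Unfold 1 (reflect across h@13): 4 holes -> [(12, 0), (12, 3), (13, 0), (13, 3)]
Unfold 2 (reflect across h@14): 8 holes -> [(12, 0), (12, 3), (13, 0), (13, 3), (14, 0), (14, 3), (15, 0), (15, 3)]
Unfold 3 (reflect across h@12): 16 holes -> [(8, 0), (8, 3), (9, 0), (9, 3), (10, 0), (10, 3), (11, 0), (11, 3), (12, 0), (12, 3), (13, 0), (13, 3), (14, 0), (14, 3), (15, 0), (15, 3)]
Unfold 4 (reflect across h@8): 32 holes -> [(0, 0), (0, 3), (1, 0), (1, 3), (2, 0), (2, 3), (3, 0), (3, 3), (4, 0), (4, 3), (5, 0), (5, 3), (6, 0), (6, 3), (7, 0), (7, 3), (8, 0), (8, 3), (9, 0), (9, 3), (10, 0), (10, 3), (11, 0), (11, 3), (12, 0), (12, 3), (13, 0), (13, 3), (14, 0), (14, 3), (15, 0), (15, 3)]

Answer: O..O
O..O
O..O
O..O
O..O
O..O
O..O
O..O
O..O
O..O
O..O
O..O
O..O
O..O
O..O
O..O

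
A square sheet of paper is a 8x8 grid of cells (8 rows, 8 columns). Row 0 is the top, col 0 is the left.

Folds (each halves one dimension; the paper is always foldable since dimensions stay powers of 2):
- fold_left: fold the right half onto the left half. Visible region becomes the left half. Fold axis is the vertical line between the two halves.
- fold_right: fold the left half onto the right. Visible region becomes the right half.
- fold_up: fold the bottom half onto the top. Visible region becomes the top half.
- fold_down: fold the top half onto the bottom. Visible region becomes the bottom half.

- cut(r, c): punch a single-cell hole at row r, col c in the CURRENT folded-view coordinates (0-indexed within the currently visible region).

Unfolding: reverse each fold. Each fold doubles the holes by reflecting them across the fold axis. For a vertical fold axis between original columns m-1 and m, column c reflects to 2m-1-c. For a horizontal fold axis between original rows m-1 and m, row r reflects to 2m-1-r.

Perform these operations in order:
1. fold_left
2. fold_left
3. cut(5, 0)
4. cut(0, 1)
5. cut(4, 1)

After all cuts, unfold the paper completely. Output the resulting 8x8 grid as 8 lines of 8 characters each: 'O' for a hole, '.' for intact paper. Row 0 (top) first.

Answer: .OO..OO.
........
........
........
.OO..OO.
O..OO..O
........
........

Derivation:
Op 1 fold_left: fold axis v@4; visible region now rows[0,8) x cols[0,4) = 8x4
Op 2 fold_left: fold axis v@2; visible region now rows[0,8) x cols[0,2) = 8x2
Op 3 cut(5, 0): punch at orig (5,0); cuts so far [(5, 0)]; region rows[0,8) x cols[0,2) = 8x2
Op 4 cut(0, 1): punch at orig (0,1); cuts so far [(0, 1), (5, 0)]; region rows[0,8) x cols[0,2) = 8x2
Op 5 cut(4, 1): punch at orig (4,1); cuts so far [(0, 1), (4, 1), (5, 0)]; region rows[0,8) x cols[0,2) = 8x2
Unfold 1 (reflect across v@2): 6 holes -> [(0, 1), (0, 2), (4, 1), (4, 2), (5, 0), (5, 3)]
Unfold 2 (reflect across v@4): 12 holes -> [(0, 1), (0, 2), (0, 5), (0, 6), (4, 1), (4, 2), (4, 5), (4, 6), (5, 0), (5, 3), (5, 4), (5, 7)]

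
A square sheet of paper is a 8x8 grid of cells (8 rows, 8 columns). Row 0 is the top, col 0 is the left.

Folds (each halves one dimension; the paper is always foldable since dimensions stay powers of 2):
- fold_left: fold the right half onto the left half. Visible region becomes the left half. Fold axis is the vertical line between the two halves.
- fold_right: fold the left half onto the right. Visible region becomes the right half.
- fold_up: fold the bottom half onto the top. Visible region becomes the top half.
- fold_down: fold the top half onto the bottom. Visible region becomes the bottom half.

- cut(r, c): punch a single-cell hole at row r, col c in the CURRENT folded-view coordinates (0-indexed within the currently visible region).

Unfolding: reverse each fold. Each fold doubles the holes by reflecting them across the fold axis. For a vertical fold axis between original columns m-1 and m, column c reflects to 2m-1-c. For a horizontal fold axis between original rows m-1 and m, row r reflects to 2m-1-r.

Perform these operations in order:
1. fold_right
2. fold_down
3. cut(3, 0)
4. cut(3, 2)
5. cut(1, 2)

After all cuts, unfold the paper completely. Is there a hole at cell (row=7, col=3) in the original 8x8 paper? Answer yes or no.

Answer: yes

Derivation:
Op 1 fold_right: fold axis v@4; visible region now rows[0,8) x cols[4,8) = 8x4
Op 2 fold_down: fold axis h@4; visible region now rows[4,8) x cols[4,8) = 4x4
Op 3 cut(3, 0): punch at orig (7,4); cuts so far [(7, 4)]; region rows[4,8) x cols[4,8) = 4x4
Op 4 cut(3, 2): punch at orig (7,6); cuts so far [(7, 4), (7, 6)]; region rows[4,8) x cols[4,8) = 4x4
Op 5 cut(1, 2): punch at orig (5,6); cuts so far [(5, 6), (7, 4), (7, 6)]; region rows[4,8) x cols[4,8) = 4x4
Unfold 1 (reflect across h@4): 6 holes -> [(0, 4), (0, 6), (2, 6), (5, 6), (7, 4), (7, 6)]
Unfold 2 (reflect across v@4): 12 holes -> [(0, 1), (0, 3), (0, 4), (0, 6), (2, 1), (2, 6), (5, 1), (5, 6), (7, 1), (7, 3), (7, 4), (7, 6)]
Holes: [(0, 1), (0, 3), (0, 4), (0, 6), (2, 1), (2, 6), (5, 1), (5, 6), (7, 1), (7, 3), (7, 4), (7, 6)]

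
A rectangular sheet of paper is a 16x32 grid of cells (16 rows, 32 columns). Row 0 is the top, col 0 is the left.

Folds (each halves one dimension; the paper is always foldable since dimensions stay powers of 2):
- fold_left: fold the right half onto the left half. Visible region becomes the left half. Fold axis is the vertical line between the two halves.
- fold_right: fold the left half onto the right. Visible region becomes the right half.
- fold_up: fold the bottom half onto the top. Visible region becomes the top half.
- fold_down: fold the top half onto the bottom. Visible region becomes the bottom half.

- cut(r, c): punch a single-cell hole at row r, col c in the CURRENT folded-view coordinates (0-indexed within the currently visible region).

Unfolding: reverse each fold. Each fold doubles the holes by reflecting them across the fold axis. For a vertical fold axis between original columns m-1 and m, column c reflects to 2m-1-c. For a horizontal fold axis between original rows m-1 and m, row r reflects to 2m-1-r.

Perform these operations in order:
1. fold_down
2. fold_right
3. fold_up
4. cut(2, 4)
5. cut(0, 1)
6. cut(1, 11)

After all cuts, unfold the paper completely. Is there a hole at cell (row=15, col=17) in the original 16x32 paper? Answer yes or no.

Op 1 fold_down: fold axis h@8; visible region now rows[8,16) x cols[0,32) = 8x32
Op 2 fold_right: fold axis v@16; visible region now rows[8,16) x cols[16,32) = 8x16
Op 3 fold_up: fold axis h@12; visible region now rows[8,12) x cols[16,32) = 4x16
Op 4 cut(2, 4): punch at orig (10,20); cuts so far [(10, 20)]; region rows[8,12) x cols[16,32) = 4x16
Op 5 cut(0, 1): punch at orig (8,17); cuts so far [(8, 17), (10, 20)]; region rows[8,12) x cols[16,32) = 4x16
Op 6 cut(1, 11): punch at orig (9,27); cuts so far [(8, 17), (9, 27), (10, 20)]; region rows[8,12) x cols[16,32) = 4x16
Unfold 1 (reflect across h@12): 6 holes -> [(8, 17), (9, 27), (10, 20), (13, 20), (14, 27), (15, 17)]
Unfold 2 (reflect across v@16): 12 holes -> [(8, 14), (8, 17), (9, 4), (9, 27), (10, 11), (10, 20), (13, 11), (13, 20), (14, 4), (14, 27), (15, 14), (15, 17)]
Unfold 3 (reflect across h@8): 24 holes -> [(0, 14), (0, 17), (1, 4), (1, 27), (2, 11), (2, 20), (5, 11), (5, 20), (6, 4), (6, 27), (7, 14), (7, 17), (8, 14), (8, 17), (9, 4), (9, 27), (10, 11), (10, 20), (13, 11), (13, 20), (14, 4), (14, 27), (15, 14), (15, 17)]
Holes: [(0, 14), (0, 17), (1, 4), (1, 27), (2, 11), (2, 20), (5, 11), (5, 20), (6, 4), (6, 27), (7, 14), (7, 17), (8, 14), (8, 17), (9, 4), (9, 27), (10, 11), (10, 20), (13, 11), (13, 20), (14, 4), (14, 27), (15, 14), (15, 17)]

Answer: yes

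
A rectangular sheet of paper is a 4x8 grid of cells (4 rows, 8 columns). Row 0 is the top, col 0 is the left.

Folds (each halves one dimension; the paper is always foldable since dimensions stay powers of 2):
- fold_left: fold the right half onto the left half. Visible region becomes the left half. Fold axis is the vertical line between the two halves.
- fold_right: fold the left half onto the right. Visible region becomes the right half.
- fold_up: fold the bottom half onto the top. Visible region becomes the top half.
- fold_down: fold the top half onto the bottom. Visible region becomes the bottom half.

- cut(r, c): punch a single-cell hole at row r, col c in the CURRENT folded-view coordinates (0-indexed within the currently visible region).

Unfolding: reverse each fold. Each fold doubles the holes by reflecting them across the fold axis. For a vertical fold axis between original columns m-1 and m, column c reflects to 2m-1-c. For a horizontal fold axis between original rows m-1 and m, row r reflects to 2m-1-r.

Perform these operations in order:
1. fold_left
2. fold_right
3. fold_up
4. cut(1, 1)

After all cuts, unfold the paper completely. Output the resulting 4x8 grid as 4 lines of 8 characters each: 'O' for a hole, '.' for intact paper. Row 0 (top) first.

Answer: ........
O..OO..O
O..OO..O
........

Derivation:
Op 1 fold_left: fold axis v@4; visible region now rows[0,4) x cols[0,4) = 4x4
Op 2 fold_right: fold axis v@2; visible region now rows[0,4) x cols[2,4) = 4x2
Op 3 fold_up: fold axis h@2; visible region now rows[0,2) x cols[2,4) = 2x2
Op 4 cut(1, 1): punch at orig (1,3); cuts so far [(1, 3)]; region rows[0,2) x cols[2,4) = 2x2
Unfold 1 (reflect across h@2): 2 holes -> [(1, 3), (2, 3)]
Unfold 2 (reflect across v@2): 4 holes -> [(1, 0), (1, 3), (2, 0), (2, 3)]
Unfold 3 (reflect across v@4): 8 holes -> [(1, 0), (1, 3), (1, 4), (1, 7), (2, 0), (2, 3), (2, 4), (2, 7)]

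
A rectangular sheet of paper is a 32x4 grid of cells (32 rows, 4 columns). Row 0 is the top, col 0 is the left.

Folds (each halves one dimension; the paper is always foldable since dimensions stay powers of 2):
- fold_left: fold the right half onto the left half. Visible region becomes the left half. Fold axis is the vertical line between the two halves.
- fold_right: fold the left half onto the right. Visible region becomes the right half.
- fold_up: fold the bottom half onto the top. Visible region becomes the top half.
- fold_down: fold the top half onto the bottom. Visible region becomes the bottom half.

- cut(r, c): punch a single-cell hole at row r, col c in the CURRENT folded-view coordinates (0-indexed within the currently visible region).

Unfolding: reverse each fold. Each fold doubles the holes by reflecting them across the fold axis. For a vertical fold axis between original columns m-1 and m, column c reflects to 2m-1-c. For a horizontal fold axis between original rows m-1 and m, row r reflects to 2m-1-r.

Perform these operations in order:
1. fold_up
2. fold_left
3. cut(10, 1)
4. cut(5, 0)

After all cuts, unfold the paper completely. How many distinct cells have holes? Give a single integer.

Answer: 8

Derivation:
Op 1 fold_up: fold axis h@16; visible region now rows[0,16) x cols[0,4) = 16x4
Op 2 fold_left: fold axis v@2; visible region now rows[0,16) x cols[0,2) = 16x2
Op 3 cut(10, 1): punch at orig (10,1); cuts so far [(10, 1)]; region rows[0,16) x cols[0,2) = 16x2
Op 4 cut(5, 0): punch at orig (5,0); cuts so far [(5, 0), (10, 1)]; region rows[0,16) x cols[0,2) = 16x2
Unfold 1 (reflect across v@2): 4 holes -> [(5, 0), (5, 3), (10, 1), (10, 2)]
Unfold 2 (reflect across h@16): 8 holes -> [(5, 0), (5, 3), (10, 1), (10, 2), (21, 1), (21, 2), (26, 0), (26, 3)]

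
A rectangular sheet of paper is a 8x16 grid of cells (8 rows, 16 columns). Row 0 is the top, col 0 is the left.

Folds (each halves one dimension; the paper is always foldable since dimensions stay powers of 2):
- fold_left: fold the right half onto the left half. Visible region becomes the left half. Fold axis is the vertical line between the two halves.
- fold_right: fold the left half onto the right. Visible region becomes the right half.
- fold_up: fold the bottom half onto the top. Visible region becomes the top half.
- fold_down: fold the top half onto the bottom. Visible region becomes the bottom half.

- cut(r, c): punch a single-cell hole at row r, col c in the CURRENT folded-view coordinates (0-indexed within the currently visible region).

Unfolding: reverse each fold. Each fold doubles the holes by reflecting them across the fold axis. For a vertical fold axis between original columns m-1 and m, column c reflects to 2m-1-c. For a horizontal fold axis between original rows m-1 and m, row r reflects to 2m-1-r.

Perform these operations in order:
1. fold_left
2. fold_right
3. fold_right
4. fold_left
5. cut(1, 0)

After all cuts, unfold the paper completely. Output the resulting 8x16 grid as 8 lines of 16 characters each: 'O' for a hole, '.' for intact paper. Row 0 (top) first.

Op 1 fold_left: fold axis v@8; visible region now rows[0,8) x cols[0,8) = 8x8
Op 2 fold_right: fold axis v@4; visible region now rows[0,8) x cols[4,8) = 8x4
Op 3 fold_right: fold axis v@6; visible region now rows[0,8) x cols[6,8) = 8x2
Op 4 fold_left: fold axis v@7; visible region now rows[0,8) x cols[6,7) = 8x1
Op 5 cut(1, 0): punch at orig (1,6); cuts so far [(1, 6)]; region rows[0,8) x cols[6,7) = 8x1
Unfold 1 (reflect across v@7): 2 holes -> [(1, 6), (1, 7)]
Unfold 2 (reflect across v@6): 4 holes -> [(1, 4), (1, 5), (1, 6), (1, 7)]
Unfold 3 (reflect across v@4): 8 holes -> [(1, 0), (1, 1), (1, 2), (1, 3), (1, 4), (1, 5), (1, 6), (1, 7)]
Unfold 4 (reflect across v@8): 16 holes -> [(1, 0), (1, 1), (1, 2), (1, 3), (1, 4), (1, 5), (1, 6), (1, 7), (1, 8), (1, 9), (1, 10), (1, 11), (1, 12), (1, 13), (1, 14), (1, 15)]

Answer: ................
OOOOOOOOOOOOOOOO
................
................
................
................
................
................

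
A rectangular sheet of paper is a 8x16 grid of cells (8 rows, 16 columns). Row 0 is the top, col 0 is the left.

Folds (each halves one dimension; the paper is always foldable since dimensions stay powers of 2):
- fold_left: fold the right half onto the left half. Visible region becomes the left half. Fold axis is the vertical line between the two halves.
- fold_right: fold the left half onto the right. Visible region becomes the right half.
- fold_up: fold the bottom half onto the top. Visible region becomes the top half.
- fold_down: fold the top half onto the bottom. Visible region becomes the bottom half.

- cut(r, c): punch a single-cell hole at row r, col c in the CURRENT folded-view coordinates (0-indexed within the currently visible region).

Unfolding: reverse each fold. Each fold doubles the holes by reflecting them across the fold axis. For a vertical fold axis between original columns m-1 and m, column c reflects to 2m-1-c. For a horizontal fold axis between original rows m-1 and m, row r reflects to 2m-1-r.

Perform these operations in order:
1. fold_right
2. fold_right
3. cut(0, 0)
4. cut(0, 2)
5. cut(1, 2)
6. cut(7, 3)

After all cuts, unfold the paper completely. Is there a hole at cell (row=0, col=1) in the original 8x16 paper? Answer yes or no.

Answer: yes

Derivation:
Op 1 fold_right: fold axis v@8; visible region now rows[0,8) x cols[8,16) = 8x8
Op 2 fold_right: fold axis v@12; visible region now rows[0,8) x cols[12,16) = 8x4
Op 3 cut(0, 0): punch at orig (0,12); cuts so far [(0, 12)]; region rows[0,8) x cols[12,16) = 8x4
Op 4 cut(0, 2): punch at orig (0,14); cuts so far [(0, 12), (0, 14)]; region rows[0,8) x cols[12,16) = 8x4
Op 5 cut(1, 2): punch at orig (1,14); cuts so far [(0, 12), (0, 14), (1, 14)]; region rows[0,8) x cols[12,16) = 8x4
Op 6 cut(7, 3): punch at orig (7,15); cuts so far [(0, 12), (0, 14), (1, 14), (7, 15)]; region rows[0,8) x cols[12,16) = 8x4
Unfold 1 (reflect across v@12): 8 holes -> [(0, 9), (0, 11), (0, 12), (0, 14), (1, 9), (1, 14), (7, 8), (7, 15)]
Unfold 2 (reflect across v@8): 16 holes -> [(0, 1), (0, 3), (0, 4), (0, 6), (0, 9), (0, 11), (0, 12), (0, 14), (1, 1), (1, 6), (1, 9), (1, 14), (7, 0), (7, 7), (7, 8), (7, 15)]
Holes: [(0, 1), (0, 3), (0, 4), (0, 6), (0, 9), (0, 11), (0, 12), (0, 14), (1, 1), (1, 6), (1, 9), (1, 14), (7, 0), (7, 7), (7, 8), (7, 15)]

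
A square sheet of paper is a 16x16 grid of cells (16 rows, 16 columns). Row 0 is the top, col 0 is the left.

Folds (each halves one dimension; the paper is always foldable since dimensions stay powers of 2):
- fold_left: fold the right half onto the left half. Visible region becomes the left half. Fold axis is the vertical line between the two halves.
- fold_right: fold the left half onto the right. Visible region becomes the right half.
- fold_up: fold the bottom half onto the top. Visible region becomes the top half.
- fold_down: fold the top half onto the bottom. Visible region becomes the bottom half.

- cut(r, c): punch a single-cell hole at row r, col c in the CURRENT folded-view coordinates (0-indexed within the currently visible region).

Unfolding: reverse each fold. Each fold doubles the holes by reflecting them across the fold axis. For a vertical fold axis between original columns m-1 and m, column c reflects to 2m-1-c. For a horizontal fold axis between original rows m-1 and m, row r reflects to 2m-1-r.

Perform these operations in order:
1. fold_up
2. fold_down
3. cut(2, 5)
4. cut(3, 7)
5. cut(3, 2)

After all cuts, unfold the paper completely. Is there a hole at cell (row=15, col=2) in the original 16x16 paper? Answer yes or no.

Answer: yes

Derivation:
Op 1 fold_up: fold axis h@8; visible region now rows[0,8) x cols[0,16) = 8x16
Op 2 fold_down: fold axis h@4; visible region now rows[4,8) x cols[0,16) = 4x16
Op 3 cut(2, 5): punch at orig (6,5); cuts so far [(6, 5)]; region rows[4,8) x cols[0,16) = 4x16
Op 4 cut(3, 7): punch at orig (7,7); cuts so far [(6, 5), (7, 7)]; region rows[4,8) x cols[0,16) = 4x16
Op 5 cut(3, 2): punch at orig (7,2); cuts so far [(6, 5), (7, 2), (7, 7)]; region rows[4,8) x cols[0,16) = 4x16
Unfold 1 (reflect across h@4): 6 holes -> [(0, 2), (0, 7), (1, 5), (6, 5), (7, 2), (7, 7)]
Unfold 2 (reflect across h@8): 12 holes -> [(0, 2), (0, 7), (1, 5), (6, 5), (7, 2), (7, 7), (8, 2), (8, 7), (9, 5), (14, 5), (15, 2), (15, 7)]
Holes: [(0, 2), (0, 7), (1, 5), (6, 5), (7, 2), (7, 7), (8, 2), (8, 7), (9, 5), (14, 5), (15, 2), (15, 7)]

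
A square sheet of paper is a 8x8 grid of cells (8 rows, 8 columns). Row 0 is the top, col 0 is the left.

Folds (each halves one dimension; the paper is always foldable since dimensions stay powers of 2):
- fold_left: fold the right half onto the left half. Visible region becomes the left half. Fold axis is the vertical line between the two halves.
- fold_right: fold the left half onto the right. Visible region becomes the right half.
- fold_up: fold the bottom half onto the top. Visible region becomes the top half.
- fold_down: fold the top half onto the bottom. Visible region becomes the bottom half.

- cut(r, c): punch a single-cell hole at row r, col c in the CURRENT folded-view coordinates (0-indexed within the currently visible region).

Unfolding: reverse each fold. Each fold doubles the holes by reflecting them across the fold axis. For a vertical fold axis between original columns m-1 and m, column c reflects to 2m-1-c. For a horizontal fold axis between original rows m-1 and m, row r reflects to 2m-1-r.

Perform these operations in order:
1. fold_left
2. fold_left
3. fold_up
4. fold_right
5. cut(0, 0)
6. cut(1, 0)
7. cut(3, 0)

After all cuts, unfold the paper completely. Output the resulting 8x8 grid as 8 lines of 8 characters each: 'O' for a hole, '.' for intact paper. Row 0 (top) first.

Answer: OOOOOOOO
OOOOOOOO
........
OOOOOOOO
OOOOOOOO
........
OOOOOOOO
OOOOOOOO

Derivation:
Op 1 fold_left: fold axis v@4; visible region now rows[0,8) x cols[0,4) = 8x4
Op 2 fold_left: fold axis v@2; visible region now rows[0,8) x cols[0,2) = 8x2
Op 3 fold_up: fold axis h@4; visible region now rows[0,4) x cols[0,2) = 4x2
Op 4 fold_right: fold axis v@1; visible region now rows[0,4) x cols[1,2) = 4x1
Op 5 cut(0, 0): punch at orig (0,1); cuts so far [(0, 1)]; region rows[0,4) x cols[1,2) = 4x1
Op 6 cut(1, 0): punch at orig (1,1); cuts so far [(0, 1), (1, 1)]; region rows[0,4) x cols[1,2) = 4x1
Op 7 cut(3, 0): punch at orig (3,1); cuts so far [(0, 1), (1, 1), (3, 1)]; region rows[0,4) x cols[1,2) = 4x1
Unfold 1 (reflect across v@1): 6 holes -> [(0, 0), (0, 1), (1, 0), (1, 1), (3, 0), (3, 1)]
Unfold 2 (reflect across h@4): 12 holes -> [(0, 0), (0, 1), (1, 0), (1, 1), (3, 0), (3, 1), (4, 0), (4, 1), (6, 0), (6, 1), (7, 0), (7, 1)]
Unfold 3 (reflect across v@2): 24 holes -> [(0, 0), (0, 1), (0, 2), (0, 3), (1, 0), (1, 1), (1, 2), (1, 3), (3, 0), (3, 1), (3, 2), (3, 3), (4, 0), (4, 1), (4, 2), (4, 3), (6, 0), (6, 1), (6, 2), (6, 3), (7, 0), (7, 1), (7, 2), (7, 3)]
Unfold 4 (reflect across v@4): 48 holes -> [(0, 0), (0, 1), (0, 2), (0, 3), (0, 4), (0, 5), (0, 6), (0, 7), (1, 0), (1, 1), (1, 2), (1, 3), (1, 4), (1, 5), (1, 6), (1, 7), (3, 0), (3, 1), (3, 2), (3, 3), (3, 4), (3, 5), (3, 6), (3, 7), (4, 0), (4, 1), (4, 2), (4, 3), (4, 4), (4, 5), (4, 6), (4, 7), (6, 0), (6, 1), (6, 2), (6, 3), (6, 4), (6, 5), (6, 6), (6, 7), (7, 0), (7, 1), (7, 2), (7, 3), (7, 4), (7, 5), (7, 6), (7, 7)]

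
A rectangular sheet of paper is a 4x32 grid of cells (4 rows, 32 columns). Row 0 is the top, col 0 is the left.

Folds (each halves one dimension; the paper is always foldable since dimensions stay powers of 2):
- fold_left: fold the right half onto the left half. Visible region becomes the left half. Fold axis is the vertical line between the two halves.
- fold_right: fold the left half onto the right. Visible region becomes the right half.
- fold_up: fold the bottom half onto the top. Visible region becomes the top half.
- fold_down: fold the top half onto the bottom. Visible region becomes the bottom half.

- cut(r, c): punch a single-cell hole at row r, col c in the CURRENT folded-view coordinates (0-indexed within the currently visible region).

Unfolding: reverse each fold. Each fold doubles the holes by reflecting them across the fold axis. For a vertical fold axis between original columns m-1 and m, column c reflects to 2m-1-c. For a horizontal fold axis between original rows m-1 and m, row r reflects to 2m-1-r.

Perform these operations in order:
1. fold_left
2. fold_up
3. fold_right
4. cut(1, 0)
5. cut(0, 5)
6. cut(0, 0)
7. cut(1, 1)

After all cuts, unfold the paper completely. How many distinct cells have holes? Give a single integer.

Answer: 32

Derivation:
Op 1 fold_left: fold axis v@16; visible region now rows[0,4) x cols[0,16) = 4x16
Op 2 fold_up: fold axis h@2; visible region now rows[0,2) x cols[0,16) = 2x16
Op 3 fold_right: fold axis v@8; visible region now rows[0,2) x cols[8,16) = 2x8
Op 4 cut(1, 0): punch at orig (1,8); cuts so far [(1, 8)]; region rows[0,2) x cols[8,16) = 2x8
Op 5 cut(0, 5): punch at orig (0,13); cuts so far [(0, 13), (1, 8)]; region rows[0,2) x cols[8,16) = 2x8
Op 6 cut(0, 0): punch at orig (0,8); cuts so far [(0, 8), (0, 13), (1, 8)]; region rows[0,2) x cols[8,16) = 2x8
Op 7 cut(1, 1): punch at orig (1,9); cuts so far [(0, 8), (0, 13), (1, 8), (1, 9)]; region rows[0,2) x cols[8,16) = 2x8
Unfold 1 (reflect across v@8): 8 holes -> [(0, 2), (0, 7), (0, 8), (0, 13), (1, 6), (1, 7), (1, 8), (1, 9)]
Unfold 2 (reflect across h@2): 16 holes -> [(0, 2), (0, 7), (0, 8), (0, 13), (1, 6), (1, 7), (1, 8), (1, 9), (2, 6), (2, 7), (2, 8), (2, 9), (3, 2), (3, 7), (3, 8), (3, 13)]
Unfold 3 (reflect across v@16): 32 holes -> [(0, 2), (0, 7), (0, 8), (0, 13), (0, 18), (0, 23), (0, 24), (0, 29), (1, 6), (1, 7), (1, 8), (1, 9), (1, 22), (1, 23), (1, 24), (1, 25), (2, 6), (2, 7), (2, 8), (2, 9), (2, 22), (2, 23), (2, 24), (2, 25), (3, 2), (3, 7), (3, 8), (3, 13), (3, 18), (3, 23), (3, 24), (3, 29)]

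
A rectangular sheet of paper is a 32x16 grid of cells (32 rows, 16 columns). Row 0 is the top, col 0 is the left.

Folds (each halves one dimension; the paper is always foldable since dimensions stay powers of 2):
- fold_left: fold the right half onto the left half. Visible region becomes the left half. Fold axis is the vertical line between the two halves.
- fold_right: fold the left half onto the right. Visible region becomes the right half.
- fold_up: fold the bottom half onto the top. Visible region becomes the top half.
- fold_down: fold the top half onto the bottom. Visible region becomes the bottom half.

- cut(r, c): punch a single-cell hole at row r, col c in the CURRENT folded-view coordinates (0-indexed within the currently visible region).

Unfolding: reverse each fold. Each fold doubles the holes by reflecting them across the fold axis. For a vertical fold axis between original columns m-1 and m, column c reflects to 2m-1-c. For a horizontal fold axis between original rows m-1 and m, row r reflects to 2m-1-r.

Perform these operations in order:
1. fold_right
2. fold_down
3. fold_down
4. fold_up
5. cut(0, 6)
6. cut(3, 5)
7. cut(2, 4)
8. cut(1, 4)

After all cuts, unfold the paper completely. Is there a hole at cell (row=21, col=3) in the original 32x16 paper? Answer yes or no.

Answer: yes

Derivation:
Op 1 fold_right: fold axis v@8; visible region now rows[0,32) x cols[8,16) = 32x8
Op 2 fold_down: fold axis h@16; visible region now rows[16,32) x cols[8,16) = 16x8
Op 3 fold_down: fold axis h@24; visible region now rows[24,32) x cols[8,16) = 8x8
Op 4 fold_up: fold axis h@28; visible region now rows[24,28) x cols[8,16) = 4x8
Op 5 cut(0, 6): punch at orig (24,14); cuts so far [(24, 14)]; region rows[24,28) x cols[8,16) = 4x8
Op 6 cut(3, 5): punch at orig (27,13); cuts so far [(24, 14), (27, 13)]; region rows[24,28) x cols[8,16) = 4x8
Op 7 cut(2, 4): punch at orig (26,12); cuts so far [(24, 14), (26, 12), (27, 13)]; region rows[24,28) x cols[8,16) = 4x8
Op 8 cut(1, 4): punch at orig (25,12); cuts so far [(24, 14), (25, 12), (26, 12), (27, 13)]; region rows[24,28) x cols[8,16) = 4x8
Unfold 1 (reflect across h@28): 8 holes -> [(24, 14), (25, 12), (26, 12), (27, 13), (28, 13), (29, 12), (30, 12), (31, 14)]
Unfold 2 (reflect across h@24): 16 holes -> [(16, 14), (17, 12), (18, 12), (19, 13), (20, 13), (21, 12), (22, 12), (23, 14), (24, 14), (25, 12), (26, 12), (27, 13), (28, 13), (29, 12), (30, 12), (31, 14)]
Unfold 3 (reflect across h@16): 32 holes -> [(0, 14), (1, 12), (2, 12), (3, 13), (4, 13), (5, 12), (6, 12), (7, 14), (8, 14), (9, 12), (10, 12), (11, 13), (12, 13), (13, 12), (14, 12), (15, 14), (16, 14), (17, 12), (18, 12), (19, 13), (20, 13), (21, 12), (22, 12), (23, 14), (24, 14), (25, 12), (26, 12), (27, 13), (28, 13), (29, 12), (30, 12), (31, 14)]
Unfold 4 (reflect across v@8): 64 holes -> [(0, 1), (0, 14), (1, 3), (1, 12), (2, 3), (2, 12), (3, 2), (3, 13), (4, 2), (4, 13), (5, 3), (5, 12), (6, 3), (6, 12), (7, 1), (7, 14), (8, 1), (8, 14), (9, 3), (9, 12), (10, 3), (10, 12), (11, 2), (11, 13), (12, 2), (12, 13), (13, 3), (13, 12), (14, 3), (14, 12), (15, 1), (15, 14), (16, 1), (16, 14), (17, 3), (17, 12), (18, 3), (18, 12), (19, 2), (19, 13), (20, 2), (20, 13), (21, 3), (21, 12), (22, 3), (22, 12), (23, 1), (23, 14), (24, 1), (24, 14), (25, 3), (25, 12), (26, 3), (26, 12), (27, 2), (27, 13), (28, 2), (28, 13), (29, 3), (29, 12), (30, 3), (30, 12), (31, 1), (31, 14)]
Holes: [(0, 1), (0, 14), (1, 3), (1, 12), (2, 3), (2, 12), (3, 2), (3, 13), (4, 2), (4, 13), (5, 3), (5, 12), (6, 3), (6, 12), (7, 1), (7, 14), (8, 1), (8, 14), (9, 3), (9, 12), (10, 3), (10, 12), (11, 2), (11, 13), (12, 2), (12, 13), (13, 3), (13, 12), (14, 3), (14, 12), (15, 1), (15, 14), (16, 1), (16, 14), (17, 3), (17, 12), (18, 3), (18, 12), (19, 2), (19, 13), (20, 2), (20, 13), (21, 3), (21, 12), (22, 3), (22, 12), (23, 1), (23, 14), (24, 1), (24, 14), (25, 3), (25, 12), (26, 3), (26, 12), (27, 2), (27, 13), (28, 2), (28, 13), (29, 3), (29, 12), (30, 3), (30, 12), (31, 1), (31, 14)]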